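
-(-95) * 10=950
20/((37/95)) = 51.35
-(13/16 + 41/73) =-1605/1168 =-1.37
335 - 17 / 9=2998 / 9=333.11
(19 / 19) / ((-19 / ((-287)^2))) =-82369 / 19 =-4335.21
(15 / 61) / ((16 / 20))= 75 / 244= 0.31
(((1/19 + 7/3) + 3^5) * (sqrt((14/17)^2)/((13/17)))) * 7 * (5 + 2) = 9595082/741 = 12948.83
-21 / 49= -3 / 7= -0.43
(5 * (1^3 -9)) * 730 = -29200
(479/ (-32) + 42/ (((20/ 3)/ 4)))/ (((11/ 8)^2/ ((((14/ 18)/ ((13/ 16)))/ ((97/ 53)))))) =19434464/ 6866145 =2.83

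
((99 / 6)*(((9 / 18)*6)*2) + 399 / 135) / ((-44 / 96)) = -36704 / 165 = -222.45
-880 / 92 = -220 / 23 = -9.57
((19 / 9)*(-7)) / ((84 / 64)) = -304 / 27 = -11.26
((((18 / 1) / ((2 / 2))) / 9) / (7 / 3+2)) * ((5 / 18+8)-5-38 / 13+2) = 551 / 507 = 1.09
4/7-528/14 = -260/7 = -37.14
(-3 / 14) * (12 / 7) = -18 / 49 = -0.37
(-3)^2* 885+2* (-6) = 7953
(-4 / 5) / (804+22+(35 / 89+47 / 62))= -22072 / 22821105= -0.00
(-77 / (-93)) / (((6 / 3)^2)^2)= 77 / 1488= 0.05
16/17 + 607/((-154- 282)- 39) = -2719/8075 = -0.34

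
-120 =-120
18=18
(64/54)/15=32/405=0.08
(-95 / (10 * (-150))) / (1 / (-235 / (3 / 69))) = -20539 / 60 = -342.32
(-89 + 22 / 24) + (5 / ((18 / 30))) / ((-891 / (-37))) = -938087 / 10692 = -87.74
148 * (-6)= -888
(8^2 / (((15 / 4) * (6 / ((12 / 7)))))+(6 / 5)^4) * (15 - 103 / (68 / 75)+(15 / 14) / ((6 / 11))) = -8391872 / 12495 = -671.62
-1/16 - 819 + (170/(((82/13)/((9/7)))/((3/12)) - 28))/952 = -1123783/1372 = -819.08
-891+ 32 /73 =-65011 /73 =-890.56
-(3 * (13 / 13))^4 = -81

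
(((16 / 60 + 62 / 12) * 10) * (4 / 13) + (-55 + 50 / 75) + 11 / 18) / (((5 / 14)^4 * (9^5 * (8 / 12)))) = -83161036 / 1439319375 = -0.06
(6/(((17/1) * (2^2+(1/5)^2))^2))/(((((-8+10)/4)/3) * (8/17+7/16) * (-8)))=-45000/42833999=-0.00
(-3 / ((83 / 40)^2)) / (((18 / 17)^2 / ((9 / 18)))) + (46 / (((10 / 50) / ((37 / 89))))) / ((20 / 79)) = 12494507287 / 33108534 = 377.38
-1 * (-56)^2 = -3136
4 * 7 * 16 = 448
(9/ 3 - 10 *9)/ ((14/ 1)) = -87/ 14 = -6.21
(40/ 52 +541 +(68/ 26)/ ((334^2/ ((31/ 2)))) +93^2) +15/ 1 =13350464827/ 1450228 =9205.77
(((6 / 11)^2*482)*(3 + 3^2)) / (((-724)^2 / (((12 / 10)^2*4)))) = 1874016 / 99102025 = 0.02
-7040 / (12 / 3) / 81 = -1760 / 81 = -21.73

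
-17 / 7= -2.43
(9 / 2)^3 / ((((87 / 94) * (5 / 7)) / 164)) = 3277827 / 145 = 22605.70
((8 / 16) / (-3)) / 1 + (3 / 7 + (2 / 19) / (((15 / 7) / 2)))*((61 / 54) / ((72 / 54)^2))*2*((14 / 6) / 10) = -4289 / 410400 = -0.01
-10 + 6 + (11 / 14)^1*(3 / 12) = -213 / 56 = -3.80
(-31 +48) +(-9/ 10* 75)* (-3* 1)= 439/ 2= 219.50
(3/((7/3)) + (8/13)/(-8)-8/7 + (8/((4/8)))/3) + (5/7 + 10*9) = 26239/273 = 96.11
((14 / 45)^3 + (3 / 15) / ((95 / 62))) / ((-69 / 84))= -0.20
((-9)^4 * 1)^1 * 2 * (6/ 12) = 6561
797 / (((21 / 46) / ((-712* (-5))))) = 130516720 / 21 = 6215081.90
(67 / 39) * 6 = 134 / 13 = 10.31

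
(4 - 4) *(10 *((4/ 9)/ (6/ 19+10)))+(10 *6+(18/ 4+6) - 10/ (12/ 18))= 111/ 2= 55.50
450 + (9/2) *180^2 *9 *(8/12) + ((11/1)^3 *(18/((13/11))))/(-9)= 11348968/13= 872997.54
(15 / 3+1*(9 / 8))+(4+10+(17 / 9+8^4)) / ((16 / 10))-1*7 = 2569.06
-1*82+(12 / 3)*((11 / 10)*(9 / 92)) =-18761 / 230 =-81.57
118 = 118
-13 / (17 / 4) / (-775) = 52 / 13175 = 0.00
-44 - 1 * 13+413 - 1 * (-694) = 1050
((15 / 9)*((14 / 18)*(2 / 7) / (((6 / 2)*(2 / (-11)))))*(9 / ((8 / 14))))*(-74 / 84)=9.42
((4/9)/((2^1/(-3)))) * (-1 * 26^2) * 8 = 10816/3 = 3605.33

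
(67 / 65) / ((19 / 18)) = 1206 / 1235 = 0.98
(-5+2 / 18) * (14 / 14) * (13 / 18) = -286 / 81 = -3.53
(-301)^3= -27270901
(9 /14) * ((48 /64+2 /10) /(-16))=-171 /4480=-0.04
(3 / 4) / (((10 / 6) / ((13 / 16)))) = 117 / 320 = 0.37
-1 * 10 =-10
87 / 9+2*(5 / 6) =34 / 3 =11.33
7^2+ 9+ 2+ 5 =65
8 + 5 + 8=21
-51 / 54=-17 / 18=-0.94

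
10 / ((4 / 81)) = 405 / 2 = 202.50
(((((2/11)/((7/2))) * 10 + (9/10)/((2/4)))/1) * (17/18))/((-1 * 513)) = -799/187110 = -0.00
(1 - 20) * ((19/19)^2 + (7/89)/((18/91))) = -42541/1602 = -26.55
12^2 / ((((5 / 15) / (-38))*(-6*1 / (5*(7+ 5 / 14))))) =704520 / 7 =100645.71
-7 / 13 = -0.54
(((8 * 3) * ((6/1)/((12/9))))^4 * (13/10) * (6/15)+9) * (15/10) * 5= 530590761.90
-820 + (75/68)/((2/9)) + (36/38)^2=-39970981/49096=-814.14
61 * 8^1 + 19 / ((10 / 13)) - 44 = 4687 / 10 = 468.70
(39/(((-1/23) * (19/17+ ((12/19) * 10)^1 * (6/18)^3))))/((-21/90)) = 78227370/27503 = 2844.32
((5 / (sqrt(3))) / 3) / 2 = 5 *sqrt(3) / 18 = 0.48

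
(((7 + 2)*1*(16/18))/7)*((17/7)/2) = 68/49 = 1.39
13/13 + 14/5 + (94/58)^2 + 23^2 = 2251469/4205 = 535.43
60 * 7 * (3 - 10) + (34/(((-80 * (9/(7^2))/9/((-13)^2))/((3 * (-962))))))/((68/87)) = 1039369821/80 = 12992122.76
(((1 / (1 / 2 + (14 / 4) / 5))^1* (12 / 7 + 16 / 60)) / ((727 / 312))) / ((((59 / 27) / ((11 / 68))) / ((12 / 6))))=535392 / 5104267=0.10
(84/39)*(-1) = -2.15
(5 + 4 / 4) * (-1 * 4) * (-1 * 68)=1632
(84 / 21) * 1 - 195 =-191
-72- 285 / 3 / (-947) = -68089 / 947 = -71.90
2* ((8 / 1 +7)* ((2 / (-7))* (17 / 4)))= -255 / 7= -36.43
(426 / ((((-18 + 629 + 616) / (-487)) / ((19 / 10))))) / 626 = -656963 / 1280170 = -0.51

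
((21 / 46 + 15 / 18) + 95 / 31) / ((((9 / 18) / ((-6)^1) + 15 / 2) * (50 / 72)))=1341216 / 1586425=0.85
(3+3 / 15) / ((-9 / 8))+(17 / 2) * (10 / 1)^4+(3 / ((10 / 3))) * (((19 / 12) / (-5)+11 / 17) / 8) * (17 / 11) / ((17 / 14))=114440233933 / 1346400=84997.20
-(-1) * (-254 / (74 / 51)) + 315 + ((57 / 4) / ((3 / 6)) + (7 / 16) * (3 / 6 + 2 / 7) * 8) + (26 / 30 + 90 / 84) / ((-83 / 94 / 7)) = 28713473 / 184260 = 155.83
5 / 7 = 0.71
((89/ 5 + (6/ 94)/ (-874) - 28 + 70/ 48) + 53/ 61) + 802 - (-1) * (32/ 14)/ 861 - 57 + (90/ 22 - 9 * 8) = 741158500224477/ 1107494920840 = 669.22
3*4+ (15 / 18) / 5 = 73 / 6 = 12.17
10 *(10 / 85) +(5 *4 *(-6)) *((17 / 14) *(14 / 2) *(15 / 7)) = -259960 / 119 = -2184.54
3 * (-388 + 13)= -1125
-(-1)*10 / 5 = 2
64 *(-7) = -448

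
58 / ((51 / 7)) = 406 / 51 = 7.96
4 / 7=0.57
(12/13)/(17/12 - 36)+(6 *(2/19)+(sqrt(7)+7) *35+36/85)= 35 *sqrt(7)+428725429/1742585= 338.63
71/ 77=0.92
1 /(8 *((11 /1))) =1 /88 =0.01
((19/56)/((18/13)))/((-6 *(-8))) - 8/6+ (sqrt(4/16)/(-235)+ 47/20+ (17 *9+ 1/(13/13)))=1762610557/11370240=155.02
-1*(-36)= 36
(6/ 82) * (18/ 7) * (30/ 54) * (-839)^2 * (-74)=-1562704620/ 287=-5444963.83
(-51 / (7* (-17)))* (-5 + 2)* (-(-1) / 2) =-9 / 14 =-0.64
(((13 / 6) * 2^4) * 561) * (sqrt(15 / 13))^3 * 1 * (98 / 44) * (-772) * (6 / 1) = -231507360 * sqrt(195) / 13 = -248678795.92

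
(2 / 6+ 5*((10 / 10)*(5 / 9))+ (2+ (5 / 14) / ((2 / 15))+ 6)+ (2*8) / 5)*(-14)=-21407 / 90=-237.86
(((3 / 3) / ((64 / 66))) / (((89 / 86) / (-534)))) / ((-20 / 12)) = 12771 / 40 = 319.28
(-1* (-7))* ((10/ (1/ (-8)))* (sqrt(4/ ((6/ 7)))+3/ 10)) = -560* sqrt(42)/ 3-168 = -1377.74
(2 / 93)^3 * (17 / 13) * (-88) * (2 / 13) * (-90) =0.02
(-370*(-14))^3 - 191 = 138991831809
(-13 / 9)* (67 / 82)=-871 / 738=-1.18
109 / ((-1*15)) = -109 / 15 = -7.27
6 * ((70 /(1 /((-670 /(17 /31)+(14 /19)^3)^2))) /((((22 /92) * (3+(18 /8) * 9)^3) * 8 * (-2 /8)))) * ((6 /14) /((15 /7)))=-20846.65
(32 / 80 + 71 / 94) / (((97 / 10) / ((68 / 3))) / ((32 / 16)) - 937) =-73848 / 59879363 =-0.00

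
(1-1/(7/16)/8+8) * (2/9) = 122/63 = 1.94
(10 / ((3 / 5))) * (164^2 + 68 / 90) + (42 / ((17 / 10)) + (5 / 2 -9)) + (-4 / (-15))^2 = 10288428457 / 22950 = 448297.54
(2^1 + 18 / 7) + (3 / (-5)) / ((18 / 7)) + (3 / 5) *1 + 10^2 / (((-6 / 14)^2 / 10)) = 3433111 / 630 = 5449.38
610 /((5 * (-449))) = -122 /449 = -0.27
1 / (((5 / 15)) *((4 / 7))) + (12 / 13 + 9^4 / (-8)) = -84651 / 104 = -813.95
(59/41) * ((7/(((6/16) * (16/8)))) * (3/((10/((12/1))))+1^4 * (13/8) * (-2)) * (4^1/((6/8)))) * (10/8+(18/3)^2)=1723036/1845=933.89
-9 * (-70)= 630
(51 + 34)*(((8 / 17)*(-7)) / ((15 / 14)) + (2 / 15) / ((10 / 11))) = -3733 / 15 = -248.87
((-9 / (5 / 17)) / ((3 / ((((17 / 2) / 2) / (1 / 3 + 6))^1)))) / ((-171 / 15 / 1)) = 867 / 1444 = 0.60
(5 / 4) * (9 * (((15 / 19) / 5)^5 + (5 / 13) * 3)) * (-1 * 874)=-19222353270 / 1694173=-11346.16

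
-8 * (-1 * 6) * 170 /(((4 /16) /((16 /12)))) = 43520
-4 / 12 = -1 / 3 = -0.33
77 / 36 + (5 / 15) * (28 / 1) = 413 / 36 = 11.47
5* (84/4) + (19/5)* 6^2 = 1209/5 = 241.80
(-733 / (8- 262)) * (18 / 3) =2199 / 127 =17.31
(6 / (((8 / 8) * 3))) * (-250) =-500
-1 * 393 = -393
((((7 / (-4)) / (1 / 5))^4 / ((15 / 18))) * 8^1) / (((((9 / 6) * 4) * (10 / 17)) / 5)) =5102125 / 64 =79720.70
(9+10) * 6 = 114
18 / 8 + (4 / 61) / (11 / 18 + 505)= 4996737 / 2220644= 2.25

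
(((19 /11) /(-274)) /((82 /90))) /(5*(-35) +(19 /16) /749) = 5123160 /129578522447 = 0.00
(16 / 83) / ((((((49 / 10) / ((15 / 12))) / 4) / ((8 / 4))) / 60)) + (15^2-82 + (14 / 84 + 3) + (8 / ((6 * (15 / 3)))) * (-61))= 153.50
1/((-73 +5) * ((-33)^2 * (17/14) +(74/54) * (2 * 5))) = -189/17171054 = -0.00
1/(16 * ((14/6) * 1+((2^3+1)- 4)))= 3/352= 0.01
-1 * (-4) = 4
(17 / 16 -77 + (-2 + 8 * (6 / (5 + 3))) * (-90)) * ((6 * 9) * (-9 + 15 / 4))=3954825 / 32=123588.28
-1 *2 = -2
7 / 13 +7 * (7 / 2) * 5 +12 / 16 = 6437 / 52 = 123.79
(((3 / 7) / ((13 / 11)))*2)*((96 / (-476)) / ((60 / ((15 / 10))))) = -198 / 54145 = -0.00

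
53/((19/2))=5.58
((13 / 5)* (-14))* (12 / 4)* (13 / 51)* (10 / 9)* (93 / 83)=-34.65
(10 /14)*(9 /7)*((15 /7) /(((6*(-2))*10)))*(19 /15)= -57 /2744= -0.02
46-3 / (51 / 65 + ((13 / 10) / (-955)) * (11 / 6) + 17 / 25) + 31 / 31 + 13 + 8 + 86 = 165491782 / 1089133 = 151.95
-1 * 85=-85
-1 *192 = -192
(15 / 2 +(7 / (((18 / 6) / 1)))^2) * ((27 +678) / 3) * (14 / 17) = 383285 / 153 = 2505.13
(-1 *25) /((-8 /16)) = 50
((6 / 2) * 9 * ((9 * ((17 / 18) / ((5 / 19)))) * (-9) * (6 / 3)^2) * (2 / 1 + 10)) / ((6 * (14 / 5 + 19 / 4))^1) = -8316.72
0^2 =0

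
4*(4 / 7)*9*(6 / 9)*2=27.43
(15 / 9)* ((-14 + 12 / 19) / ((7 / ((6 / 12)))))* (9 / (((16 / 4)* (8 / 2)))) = -1905 / 2128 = -0.90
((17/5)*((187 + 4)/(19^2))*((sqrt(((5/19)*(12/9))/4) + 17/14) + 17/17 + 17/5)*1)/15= 3247*sqrt(285)/1543275 + 425357/631750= 0.71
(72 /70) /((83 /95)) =684 /581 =1.18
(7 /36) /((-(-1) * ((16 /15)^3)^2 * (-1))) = -8859375 /67108864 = -0.13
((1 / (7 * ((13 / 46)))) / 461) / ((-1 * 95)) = -46 / 3985345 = -0.00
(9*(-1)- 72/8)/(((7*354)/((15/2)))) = -45/826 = -0.05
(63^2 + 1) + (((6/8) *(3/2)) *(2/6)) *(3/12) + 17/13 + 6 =1654599/416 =3977.40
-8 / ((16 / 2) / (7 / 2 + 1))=-4.50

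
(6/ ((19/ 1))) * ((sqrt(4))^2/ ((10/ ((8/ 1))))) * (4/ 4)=96/ 95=1.01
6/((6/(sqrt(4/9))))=2/3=0.67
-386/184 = -193/92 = -2.10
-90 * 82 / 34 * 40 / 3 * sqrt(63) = -147600 * sqrt(7) / 17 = -22971.35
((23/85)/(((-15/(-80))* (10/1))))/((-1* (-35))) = 184/44625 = 0.00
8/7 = 1.14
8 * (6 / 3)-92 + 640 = 564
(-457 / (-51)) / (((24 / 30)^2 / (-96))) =-1344.12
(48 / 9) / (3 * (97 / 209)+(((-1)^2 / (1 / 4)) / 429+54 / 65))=217360 / 90983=2.39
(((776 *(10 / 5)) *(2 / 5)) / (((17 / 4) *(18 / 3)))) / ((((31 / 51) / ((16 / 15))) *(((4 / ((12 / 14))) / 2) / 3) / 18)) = 5363712 / 5425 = 988.70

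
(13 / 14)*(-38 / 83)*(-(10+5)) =3705 / 581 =6.38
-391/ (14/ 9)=-3519/ 14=-251.36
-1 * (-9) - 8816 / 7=-8753 / 7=-1250.43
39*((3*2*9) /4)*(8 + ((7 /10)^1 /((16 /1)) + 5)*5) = 1119339 /64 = 17489.67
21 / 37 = 0.57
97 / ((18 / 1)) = 97 / 18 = 5.39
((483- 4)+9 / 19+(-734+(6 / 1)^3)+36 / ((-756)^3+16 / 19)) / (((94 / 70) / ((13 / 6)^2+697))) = -20131.48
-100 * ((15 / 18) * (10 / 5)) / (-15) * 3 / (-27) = -1.23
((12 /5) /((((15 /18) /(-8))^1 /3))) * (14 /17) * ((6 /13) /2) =-72576 /5525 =-13.14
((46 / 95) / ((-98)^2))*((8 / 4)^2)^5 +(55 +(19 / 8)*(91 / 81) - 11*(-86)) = 148355372663 / 147805560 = 1003.72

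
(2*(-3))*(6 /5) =-7.20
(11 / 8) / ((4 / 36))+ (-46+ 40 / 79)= -20931 / 632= -33.12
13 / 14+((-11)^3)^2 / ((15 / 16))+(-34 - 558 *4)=396353999 / 210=1887400.00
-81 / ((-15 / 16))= 432 / 5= 86.40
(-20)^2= 400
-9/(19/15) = -135/19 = -7.11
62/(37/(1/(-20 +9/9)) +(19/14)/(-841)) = -729988/8277141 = -0.09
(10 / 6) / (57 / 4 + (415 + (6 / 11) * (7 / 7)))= 220 / 56733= 0.00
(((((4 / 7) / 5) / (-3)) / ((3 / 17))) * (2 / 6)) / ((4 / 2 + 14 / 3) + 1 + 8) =-68 / 14805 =-0.00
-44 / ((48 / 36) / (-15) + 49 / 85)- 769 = -320497 / 373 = -859.24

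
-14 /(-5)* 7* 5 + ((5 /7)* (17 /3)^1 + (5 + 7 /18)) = 107.44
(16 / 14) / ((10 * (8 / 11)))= 11 / 70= 0.16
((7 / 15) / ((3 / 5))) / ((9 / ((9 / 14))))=1 / 18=0.06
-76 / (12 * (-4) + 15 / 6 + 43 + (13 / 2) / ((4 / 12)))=-76 / 17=-4.47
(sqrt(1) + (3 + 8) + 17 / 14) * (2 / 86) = 185 / 602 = 0.31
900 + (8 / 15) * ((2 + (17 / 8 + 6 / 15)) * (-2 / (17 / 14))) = 1142432 / 1275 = 896.03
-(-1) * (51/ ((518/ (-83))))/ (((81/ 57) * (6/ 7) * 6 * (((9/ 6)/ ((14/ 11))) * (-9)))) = 187663/ 1780218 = 0.11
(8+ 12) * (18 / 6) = 60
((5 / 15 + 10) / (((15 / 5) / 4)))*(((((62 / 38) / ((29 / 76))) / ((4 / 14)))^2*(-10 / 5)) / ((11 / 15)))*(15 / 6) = -583903600 / 27753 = -21039.30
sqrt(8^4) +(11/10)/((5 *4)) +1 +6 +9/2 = 15111/200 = 75.56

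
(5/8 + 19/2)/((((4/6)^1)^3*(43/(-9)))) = -19683/2752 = -7.15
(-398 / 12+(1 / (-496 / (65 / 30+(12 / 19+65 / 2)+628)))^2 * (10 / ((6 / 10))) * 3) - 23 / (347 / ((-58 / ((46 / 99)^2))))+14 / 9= 1884208645006 / 24918988509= 75.61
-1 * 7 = -7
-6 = -6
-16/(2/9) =-72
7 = 7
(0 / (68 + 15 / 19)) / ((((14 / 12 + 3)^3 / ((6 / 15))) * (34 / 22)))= 0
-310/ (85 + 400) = -62/ 97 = -0.64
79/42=1.88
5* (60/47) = 300/47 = 6.38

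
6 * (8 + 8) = 96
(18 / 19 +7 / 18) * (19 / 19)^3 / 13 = 457 / 4446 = 0.10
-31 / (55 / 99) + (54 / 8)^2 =-819 / 80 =-10.24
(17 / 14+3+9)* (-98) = -1295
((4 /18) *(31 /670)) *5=31 /603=0.05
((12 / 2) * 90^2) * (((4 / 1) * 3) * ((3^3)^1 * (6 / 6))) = 15746400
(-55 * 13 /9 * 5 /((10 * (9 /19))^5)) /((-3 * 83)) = 0.00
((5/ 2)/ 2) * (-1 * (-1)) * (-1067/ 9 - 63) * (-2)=4085/ 9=453.89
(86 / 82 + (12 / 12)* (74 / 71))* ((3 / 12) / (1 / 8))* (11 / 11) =12174 / 2911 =4.18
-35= -35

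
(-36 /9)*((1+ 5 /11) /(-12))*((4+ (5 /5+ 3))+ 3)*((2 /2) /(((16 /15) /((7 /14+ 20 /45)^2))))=1445 /324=4.46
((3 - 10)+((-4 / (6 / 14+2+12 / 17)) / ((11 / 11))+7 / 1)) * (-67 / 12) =7973 / 1119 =7.13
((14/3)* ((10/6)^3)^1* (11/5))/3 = 3850/243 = 15.84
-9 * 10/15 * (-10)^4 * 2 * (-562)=67440000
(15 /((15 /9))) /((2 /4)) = 18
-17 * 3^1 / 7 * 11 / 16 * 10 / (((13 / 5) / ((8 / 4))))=-38.53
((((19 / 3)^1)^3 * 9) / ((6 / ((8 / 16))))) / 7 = 6859 / 252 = 27.22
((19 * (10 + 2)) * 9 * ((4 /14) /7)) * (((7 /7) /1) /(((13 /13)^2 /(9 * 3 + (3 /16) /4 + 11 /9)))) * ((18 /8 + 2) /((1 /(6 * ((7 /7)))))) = 47334681 /784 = 60375.87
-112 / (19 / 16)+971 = 16657 / 19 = 876.68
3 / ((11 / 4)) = 12 / 11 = 1.09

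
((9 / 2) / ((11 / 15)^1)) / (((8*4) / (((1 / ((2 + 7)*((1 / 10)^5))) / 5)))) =9375 / 22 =426.14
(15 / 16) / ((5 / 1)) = 3 / 16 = 0.19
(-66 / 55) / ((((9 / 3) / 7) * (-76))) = 7 / 190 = 0.04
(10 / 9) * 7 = 70 / 9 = 7.78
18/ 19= 0.95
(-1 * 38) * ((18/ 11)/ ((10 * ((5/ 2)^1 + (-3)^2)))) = -684/ 1265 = -0.54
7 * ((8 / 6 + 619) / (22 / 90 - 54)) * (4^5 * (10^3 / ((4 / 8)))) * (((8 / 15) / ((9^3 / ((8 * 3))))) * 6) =-3414949888000 / 195939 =-17428637.93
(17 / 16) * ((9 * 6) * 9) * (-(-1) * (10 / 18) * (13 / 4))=29835 / 32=932.34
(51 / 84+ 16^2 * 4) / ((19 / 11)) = 315579 / 532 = 593.19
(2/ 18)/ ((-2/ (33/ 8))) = -11/ 48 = -0.23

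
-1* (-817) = 817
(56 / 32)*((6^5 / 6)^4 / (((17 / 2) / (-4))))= -39495538704384 / 17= -2323266982610.82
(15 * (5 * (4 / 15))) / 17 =20 / 17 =1.18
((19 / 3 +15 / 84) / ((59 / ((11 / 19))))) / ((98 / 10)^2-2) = 150425 / 221379564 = 0.00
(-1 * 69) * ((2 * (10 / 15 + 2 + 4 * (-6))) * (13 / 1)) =38272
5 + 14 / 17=99 / 17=5.82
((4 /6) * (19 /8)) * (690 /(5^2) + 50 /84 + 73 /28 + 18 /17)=4322291 /85680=50.45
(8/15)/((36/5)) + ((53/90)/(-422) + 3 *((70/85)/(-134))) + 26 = 3381258479/129777660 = 26.05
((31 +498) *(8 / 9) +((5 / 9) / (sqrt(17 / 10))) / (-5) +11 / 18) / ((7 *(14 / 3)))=2825 / 196-sqrt(170) / 4998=14.41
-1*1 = -1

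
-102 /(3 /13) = -442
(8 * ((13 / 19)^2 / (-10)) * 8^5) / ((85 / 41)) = -908197888 / 153425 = -5919.49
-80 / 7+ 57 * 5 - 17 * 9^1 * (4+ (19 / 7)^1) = -5276 / 7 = -753.71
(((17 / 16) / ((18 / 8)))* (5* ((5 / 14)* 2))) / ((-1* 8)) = -425 / 2016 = -0.21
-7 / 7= -1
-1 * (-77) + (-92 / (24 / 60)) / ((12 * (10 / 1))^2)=76.98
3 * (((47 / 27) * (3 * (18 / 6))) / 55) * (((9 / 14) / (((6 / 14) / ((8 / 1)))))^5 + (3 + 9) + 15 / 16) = 187131393 / 880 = 212649.31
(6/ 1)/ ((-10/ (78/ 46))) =-117/ 115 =-1.02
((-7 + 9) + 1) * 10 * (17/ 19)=510/ 19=26.84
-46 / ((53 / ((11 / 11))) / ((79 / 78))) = -1817 / 2067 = -0.88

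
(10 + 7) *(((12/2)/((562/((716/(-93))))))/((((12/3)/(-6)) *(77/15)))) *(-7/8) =-136935/383284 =-0.36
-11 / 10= -1.10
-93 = -93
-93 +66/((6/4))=-49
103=103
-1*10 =-10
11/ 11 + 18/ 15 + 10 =61/ 5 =12.20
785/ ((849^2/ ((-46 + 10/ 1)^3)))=-4069440/ 80089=-50.81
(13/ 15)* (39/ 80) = 169/ 400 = 0.42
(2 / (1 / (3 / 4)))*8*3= 36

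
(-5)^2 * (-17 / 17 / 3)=-25 / 3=-8.33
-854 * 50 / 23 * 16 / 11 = -2700.40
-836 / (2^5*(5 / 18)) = -1881 / 20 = -94.05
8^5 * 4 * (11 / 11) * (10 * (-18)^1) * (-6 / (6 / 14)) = 330301440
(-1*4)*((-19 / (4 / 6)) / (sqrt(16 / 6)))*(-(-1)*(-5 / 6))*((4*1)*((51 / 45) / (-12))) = 323*sqrt(6) / 36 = 21.98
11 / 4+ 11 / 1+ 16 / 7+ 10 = 729 / 28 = 26.04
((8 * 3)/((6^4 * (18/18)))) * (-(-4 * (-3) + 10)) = -11/27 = -0.41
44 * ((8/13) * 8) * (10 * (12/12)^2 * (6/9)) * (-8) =-450560/39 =-11552.82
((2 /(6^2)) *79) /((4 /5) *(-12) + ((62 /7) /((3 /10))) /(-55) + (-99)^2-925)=30415 /61440432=0.00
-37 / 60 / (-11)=37 / 660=0.06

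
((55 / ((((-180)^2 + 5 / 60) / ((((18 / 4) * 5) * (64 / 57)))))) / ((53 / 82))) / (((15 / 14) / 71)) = 245921280 / 55931801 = 4.40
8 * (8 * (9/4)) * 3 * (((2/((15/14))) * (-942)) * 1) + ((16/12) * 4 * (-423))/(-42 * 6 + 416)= -155726724/205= -759642.56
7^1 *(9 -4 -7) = -14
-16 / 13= -1.23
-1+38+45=82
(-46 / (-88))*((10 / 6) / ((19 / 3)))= 115 / 836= 0.14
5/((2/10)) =25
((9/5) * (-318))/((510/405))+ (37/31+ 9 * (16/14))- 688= -20862654/18445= -1131.07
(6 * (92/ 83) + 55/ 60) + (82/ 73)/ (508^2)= 17748394067/ 2345414664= 7.57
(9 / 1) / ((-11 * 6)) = -0.14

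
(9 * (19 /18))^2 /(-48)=-361 /192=-1.88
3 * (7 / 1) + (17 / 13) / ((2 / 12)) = 375 / 13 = 28.85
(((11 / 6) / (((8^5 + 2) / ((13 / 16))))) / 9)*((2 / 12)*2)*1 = 143 / 84939840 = 0.00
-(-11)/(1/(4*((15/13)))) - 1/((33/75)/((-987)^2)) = -316597665/143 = -2213969.69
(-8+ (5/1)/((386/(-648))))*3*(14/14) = -9492/193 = -49.18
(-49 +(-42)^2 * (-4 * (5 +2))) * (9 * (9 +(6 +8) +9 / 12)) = -42272055 / 4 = -10568013.75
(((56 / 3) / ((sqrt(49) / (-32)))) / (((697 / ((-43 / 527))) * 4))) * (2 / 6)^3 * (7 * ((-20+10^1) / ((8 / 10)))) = -240800 / 29752839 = -0.01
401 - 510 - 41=-150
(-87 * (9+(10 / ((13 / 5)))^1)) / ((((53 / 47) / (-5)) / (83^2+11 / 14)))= 329334581955 / 9646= 34142088.11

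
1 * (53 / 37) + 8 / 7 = 667 / 259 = 2.58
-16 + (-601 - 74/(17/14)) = -11525/17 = -677.94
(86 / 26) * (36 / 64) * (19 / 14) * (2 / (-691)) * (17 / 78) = -41667 / 26158496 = -0.00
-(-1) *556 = 556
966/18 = 161/3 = 53.67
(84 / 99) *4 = 112 / 33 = 3.39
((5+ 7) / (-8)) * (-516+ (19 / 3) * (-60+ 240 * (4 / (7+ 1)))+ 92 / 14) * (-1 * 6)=-8154 / 7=-1164.86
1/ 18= 0.06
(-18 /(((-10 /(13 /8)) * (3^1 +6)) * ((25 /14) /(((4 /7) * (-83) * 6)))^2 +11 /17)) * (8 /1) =-3507768576 /15708907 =-223.30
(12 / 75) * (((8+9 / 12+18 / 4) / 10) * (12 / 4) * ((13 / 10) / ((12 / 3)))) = 2067 / 10000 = 0.21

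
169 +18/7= 1201/7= 171.57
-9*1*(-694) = 6246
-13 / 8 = -1.62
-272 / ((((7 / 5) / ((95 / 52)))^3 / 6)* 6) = -1821921875 / 3014284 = -604.43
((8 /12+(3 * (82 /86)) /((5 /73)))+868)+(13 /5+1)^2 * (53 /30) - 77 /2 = 894.83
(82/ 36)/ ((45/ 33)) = 451/ 270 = 1.67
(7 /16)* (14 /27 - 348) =-32837 /216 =-152.02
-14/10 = -7/5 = -1.40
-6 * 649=-3894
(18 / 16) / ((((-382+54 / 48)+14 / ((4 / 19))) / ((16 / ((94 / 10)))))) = -144 / 23641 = -0.01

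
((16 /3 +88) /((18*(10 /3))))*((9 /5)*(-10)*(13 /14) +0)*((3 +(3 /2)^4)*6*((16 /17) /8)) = -5031 /34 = -147.97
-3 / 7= -0.43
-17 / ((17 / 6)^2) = -36 / 17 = -2.12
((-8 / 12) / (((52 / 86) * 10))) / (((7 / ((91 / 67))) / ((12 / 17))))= -86 / 5695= -0.02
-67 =-67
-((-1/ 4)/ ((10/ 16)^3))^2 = -16384/ 15625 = -1.05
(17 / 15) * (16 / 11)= 272 / 165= 1.65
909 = 909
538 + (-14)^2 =734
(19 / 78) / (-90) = -19 / 7020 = -0.00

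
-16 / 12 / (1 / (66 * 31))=-2728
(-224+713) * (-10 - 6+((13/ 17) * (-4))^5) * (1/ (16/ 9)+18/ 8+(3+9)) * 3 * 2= -17510928629022/ 1419857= -12332881.85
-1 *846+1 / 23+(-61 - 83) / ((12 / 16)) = -23873 / 23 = -1037.96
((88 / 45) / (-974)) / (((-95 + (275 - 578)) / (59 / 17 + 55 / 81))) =125708 / 6005214045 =0.00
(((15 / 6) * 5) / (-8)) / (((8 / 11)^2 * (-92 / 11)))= 33275 / 94208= 0.35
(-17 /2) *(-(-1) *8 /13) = -68 /13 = -5.23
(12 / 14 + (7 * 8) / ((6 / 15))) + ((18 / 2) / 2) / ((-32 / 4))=15713 / 112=140.29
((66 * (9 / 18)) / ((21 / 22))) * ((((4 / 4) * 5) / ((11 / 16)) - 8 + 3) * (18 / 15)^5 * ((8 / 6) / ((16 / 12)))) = 171072 / 875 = 195.51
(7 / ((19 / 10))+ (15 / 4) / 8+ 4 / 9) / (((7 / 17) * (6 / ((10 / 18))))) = 2138345 / 2068416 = 1.03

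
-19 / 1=-19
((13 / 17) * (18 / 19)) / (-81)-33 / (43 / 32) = -3070910 / 125001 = -24.57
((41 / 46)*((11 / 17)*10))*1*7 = 40.37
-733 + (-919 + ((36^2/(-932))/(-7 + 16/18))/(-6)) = -21170866/12815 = -1652.04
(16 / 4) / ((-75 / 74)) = -296 / 75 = -3.95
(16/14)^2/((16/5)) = 20/49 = 0.41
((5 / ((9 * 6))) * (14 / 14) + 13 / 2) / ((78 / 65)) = 445 / 81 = 5.49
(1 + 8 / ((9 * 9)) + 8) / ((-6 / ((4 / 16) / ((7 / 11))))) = -8107 / 13608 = -0.60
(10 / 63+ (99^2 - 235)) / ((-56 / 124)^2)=144790987 / 3087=46903.46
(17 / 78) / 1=17 / 78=0.22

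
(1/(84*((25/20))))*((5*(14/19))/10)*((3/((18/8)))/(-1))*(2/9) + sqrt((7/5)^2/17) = -8/7695 + 7*sqrt(17)/85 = 0.34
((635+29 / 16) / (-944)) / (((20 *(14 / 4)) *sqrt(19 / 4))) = -10189 *sqrt(19) / 10044160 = -0.00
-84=-84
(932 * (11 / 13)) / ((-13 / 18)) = -184536 / 169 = -1091.93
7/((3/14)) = 98/3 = 32.67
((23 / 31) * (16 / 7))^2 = 135424 / 47089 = 2.88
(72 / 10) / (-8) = -9 / 10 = -0.90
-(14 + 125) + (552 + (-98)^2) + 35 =10052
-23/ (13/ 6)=-138/ 13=-10.62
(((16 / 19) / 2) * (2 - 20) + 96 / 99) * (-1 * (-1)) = -4144 / 627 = -6.61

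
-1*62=-62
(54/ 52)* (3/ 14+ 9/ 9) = 459/ 364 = 1.26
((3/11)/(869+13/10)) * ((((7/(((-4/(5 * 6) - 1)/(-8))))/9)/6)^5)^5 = 4499879580584837311451522662400000000000000000000000000/132198395584592588699506483001074302238818136353356590151823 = 0.00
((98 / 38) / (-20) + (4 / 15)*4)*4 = 1069 / 285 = 3.75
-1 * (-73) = 73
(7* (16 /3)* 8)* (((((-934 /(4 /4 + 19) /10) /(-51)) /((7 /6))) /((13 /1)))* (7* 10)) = 418432 /3315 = 126.22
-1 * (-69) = 69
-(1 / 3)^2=-1 / 9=-0.11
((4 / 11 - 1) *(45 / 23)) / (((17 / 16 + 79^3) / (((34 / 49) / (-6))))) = 1360 / 4656927737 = 0.00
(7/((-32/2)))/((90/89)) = -623/1440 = -0.43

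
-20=-20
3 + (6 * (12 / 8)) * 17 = 156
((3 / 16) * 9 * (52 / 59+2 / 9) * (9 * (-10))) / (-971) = 39555 / 229156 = 0.17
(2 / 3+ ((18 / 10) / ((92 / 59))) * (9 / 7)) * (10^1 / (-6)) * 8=-41554 / 1449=-28.68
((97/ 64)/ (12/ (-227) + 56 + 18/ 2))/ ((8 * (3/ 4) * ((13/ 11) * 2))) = 242209/ 147194112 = 0.00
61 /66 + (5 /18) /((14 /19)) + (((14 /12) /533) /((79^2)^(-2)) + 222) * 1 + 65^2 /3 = 128375262857 /1477476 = 86888.22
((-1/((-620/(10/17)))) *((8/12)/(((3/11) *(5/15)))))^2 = 121/2499561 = 0.00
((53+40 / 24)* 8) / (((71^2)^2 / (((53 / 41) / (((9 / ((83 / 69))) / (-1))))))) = -140768 / 47341961703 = -0.00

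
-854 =-854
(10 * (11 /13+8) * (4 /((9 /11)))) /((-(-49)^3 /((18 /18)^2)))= 50600 /13764933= 0.00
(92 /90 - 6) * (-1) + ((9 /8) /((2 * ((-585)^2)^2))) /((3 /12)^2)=64776348001 /13013105625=4.98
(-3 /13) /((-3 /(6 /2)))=3 /13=0.23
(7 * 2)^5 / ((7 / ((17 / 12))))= 326536 / 3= 108845.33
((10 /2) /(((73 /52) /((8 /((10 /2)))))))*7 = 2912 /73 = 39.89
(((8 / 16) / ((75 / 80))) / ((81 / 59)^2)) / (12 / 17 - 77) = -473416 / 127644255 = -0.00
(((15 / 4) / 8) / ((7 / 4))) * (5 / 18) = 0.07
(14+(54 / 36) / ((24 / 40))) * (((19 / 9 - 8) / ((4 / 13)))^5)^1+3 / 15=-8540018214723911 / 201553920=-42370886.24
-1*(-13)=13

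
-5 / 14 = -0.36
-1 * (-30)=30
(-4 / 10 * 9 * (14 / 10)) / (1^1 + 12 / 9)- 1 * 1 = -79 / 25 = -3.16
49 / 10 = 4.90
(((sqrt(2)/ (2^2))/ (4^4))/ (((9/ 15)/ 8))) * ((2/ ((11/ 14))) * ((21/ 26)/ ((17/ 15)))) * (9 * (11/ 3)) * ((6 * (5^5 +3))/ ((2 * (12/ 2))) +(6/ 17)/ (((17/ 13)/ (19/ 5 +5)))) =1247705865 * sqrt(2)/ 1021904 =1726.70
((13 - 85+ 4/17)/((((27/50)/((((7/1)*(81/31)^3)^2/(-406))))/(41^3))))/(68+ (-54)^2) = 38480065915674025125/326404328790818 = 117890.80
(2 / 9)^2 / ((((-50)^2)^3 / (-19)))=-19 / 316406250000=-0.00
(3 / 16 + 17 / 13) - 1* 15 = -13.50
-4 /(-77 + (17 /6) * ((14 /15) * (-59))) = 90 /5243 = 0.02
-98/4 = -49/2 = -24.50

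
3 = 3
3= 3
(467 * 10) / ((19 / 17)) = 79390 / 19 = 4178.42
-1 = -1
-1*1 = -1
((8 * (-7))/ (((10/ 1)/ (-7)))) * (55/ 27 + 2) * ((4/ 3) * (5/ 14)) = 6104/ 81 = 75.36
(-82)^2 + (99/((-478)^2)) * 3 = 1536326713/228484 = 6724.00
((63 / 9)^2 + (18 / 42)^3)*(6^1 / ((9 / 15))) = 168340 / 343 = 490.79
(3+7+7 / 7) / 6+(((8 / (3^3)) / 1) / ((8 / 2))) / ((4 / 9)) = 2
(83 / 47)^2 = 6889 / 2209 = 3.12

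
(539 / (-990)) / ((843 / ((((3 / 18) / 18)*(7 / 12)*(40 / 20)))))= -0.00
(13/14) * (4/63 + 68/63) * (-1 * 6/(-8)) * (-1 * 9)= -351/49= -7.16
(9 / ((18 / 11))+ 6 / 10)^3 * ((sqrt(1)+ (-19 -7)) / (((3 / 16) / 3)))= -453962 / 5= -90792.40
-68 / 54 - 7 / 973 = -4753 / 3753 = -1.27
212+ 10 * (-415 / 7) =-2666 / 7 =-380.86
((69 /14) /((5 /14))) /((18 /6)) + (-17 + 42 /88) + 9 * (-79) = -159043 /220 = -722.92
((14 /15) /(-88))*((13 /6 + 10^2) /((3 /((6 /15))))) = -4291 /29700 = -0.14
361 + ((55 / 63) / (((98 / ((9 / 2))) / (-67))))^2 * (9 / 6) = 1399818923 / 3764768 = 371.82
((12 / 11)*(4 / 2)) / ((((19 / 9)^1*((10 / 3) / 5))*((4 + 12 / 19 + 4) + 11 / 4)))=1296 / 9515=0.14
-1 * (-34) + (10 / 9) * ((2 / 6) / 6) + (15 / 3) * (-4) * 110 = -175441 / 81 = -2165.94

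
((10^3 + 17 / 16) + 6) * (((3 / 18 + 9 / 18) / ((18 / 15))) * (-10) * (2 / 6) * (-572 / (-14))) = -19201325 / 252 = -76195.73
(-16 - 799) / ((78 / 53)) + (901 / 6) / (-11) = -81143 / 143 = -567.43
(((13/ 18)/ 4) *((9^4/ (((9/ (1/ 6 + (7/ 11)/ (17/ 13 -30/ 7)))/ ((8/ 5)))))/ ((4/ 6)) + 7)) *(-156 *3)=189591467/ 29810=6360.00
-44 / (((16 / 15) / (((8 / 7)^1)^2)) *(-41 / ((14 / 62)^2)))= 2640 / 39401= 0.07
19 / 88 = 0.22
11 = 11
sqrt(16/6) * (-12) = -8 * sqrt(6) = -19.60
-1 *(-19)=19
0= 0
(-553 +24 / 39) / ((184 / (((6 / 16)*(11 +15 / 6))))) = -581661 / 38272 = -15.20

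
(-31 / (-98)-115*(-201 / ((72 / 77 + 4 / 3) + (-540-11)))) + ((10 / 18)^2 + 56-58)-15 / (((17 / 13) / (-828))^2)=-1748738313813410665 / 290790952074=-6013730.14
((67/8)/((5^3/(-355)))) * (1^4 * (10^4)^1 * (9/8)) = -1070325/4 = -267581.25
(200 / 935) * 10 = 400 / 187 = 2.14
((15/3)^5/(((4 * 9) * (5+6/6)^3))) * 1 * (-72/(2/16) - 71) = -2021875/7776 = -260.01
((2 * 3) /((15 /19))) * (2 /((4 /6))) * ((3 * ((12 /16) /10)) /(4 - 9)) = -513 /500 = -1.03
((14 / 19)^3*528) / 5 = 1448832 / 34295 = 42.25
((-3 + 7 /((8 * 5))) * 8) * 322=-36386 /5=-7277.20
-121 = -121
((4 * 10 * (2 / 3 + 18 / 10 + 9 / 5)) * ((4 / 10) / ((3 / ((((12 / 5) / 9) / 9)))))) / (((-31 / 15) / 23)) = -94208 / 12555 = -7.50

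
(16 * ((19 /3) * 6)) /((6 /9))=912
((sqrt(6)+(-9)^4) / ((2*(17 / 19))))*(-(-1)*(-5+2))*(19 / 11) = -7105563 / 374 - 1083*sqrt(6) / 374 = -19005.92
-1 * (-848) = 848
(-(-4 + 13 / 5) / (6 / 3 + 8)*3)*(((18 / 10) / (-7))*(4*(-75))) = 32.40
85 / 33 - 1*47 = -1466 / 33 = -44.42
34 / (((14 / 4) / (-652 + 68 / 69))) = -3054560 / 483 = -6324.14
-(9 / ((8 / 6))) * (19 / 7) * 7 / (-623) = 513 / 2492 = 0.21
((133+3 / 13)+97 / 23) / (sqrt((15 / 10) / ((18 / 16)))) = 41097*sqrt(3) / 598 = 119.03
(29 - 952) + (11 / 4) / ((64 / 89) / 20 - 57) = -93593403 / 101396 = -923.05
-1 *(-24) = 24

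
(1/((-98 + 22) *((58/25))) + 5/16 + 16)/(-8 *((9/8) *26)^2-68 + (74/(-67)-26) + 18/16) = -9631987/4098365550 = -0.00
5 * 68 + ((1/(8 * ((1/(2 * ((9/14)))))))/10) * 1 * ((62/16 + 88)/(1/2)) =21949/64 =342.95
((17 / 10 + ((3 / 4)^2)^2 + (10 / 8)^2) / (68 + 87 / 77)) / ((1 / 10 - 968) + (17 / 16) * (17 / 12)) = -1058211 / 19753418788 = -0.00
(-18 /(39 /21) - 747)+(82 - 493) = -15180 /13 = -1167.69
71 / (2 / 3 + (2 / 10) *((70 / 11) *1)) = 2343 / 64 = 36.61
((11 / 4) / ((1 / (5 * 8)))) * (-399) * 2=-87780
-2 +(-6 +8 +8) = 8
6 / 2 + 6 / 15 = 17 / 5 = 3.40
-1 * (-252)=252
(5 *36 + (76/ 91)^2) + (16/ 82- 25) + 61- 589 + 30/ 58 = -3658716986/ 9846109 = -371.59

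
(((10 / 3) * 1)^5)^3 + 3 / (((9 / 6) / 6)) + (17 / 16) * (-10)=8000000157837977 / 114791256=69691720.75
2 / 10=1 / 5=0.20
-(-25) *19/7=475/7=67.86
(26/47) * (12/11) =312/517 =0.60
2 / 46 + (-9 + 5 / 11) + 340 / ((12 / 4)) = 79567 / 759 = 104.83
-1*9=-9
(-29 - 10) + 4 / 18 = -38.78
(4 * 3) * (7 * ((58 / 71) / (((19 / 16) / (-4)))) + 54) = 562344 / 1349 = 416.86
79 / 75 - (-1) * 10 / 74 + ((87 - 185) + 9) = -87.81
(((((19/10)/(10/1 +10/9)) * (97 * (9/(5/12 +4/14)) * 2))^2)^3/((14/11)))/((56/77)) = 6373428128332990.54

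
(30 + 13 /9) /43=283 /387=0.73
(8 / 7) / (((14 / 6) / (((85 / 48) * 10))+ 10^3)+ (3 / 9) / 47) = 479400 / 419533247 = 0.00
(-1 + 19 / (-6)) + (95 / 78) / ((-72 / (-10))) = -4.00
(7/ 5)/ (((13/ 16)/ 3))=336/ 65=5.17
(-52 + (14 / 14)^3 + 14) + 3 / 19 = -700 / 19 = -36.84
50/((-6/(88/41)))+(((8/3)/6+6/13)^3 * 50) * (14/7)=56.48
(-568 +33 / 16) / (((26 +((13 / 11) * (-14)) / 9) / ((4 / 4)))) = -896445 / 38272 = -23.42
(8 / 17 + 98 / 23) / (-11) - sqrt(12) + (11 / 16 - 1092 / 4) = -276.21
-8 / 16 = -1 / 2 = -0.50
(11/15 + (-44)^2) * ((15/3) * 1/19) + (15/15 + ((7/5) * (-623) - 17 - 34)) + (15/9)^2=-409.76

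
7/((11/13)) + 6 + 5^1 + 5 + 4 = 311/11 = 28.27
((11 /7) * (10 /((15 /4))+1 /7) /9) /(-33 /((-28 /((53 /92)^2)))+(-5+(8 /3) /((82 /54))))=-900874304 /5238958851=-0.17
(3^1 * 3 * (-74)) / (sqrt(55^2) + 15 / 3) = -111 / 10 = -11.10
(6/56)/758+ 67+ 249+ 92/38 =128405257/403256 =318.42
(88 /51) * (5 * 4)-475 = -22465 /51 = -440.49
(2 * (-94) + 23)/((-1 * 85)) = 33/17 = 1.94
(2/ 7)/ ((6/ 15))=5/ 7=0.71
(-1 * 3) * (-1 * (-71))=-213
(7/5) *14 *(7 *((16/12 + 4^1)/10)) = 5488/75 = 73.17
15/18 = 5/6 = 0.83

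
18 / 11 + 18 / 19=540 / 209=2.58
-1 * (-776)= 776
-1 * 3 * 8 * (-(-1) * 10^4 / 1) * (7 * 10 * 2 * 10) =-336000000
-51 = -51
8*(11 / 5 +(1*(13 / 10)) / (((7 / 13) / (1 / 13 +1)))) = 192 / 5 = 38.40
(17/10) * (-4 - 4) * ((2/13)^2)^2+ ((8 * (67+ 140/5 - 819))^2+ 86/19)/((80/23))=209354362533677/21706360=9644839.69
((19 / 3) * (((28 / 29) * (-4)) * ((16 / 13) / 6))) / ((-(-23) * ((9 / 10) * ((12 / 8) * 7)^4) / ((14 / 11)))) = -0.00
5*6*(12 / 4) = 90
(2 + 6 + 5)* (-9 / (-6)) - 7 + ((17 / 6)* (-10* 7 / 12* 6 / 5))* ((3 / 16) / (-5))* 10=19.94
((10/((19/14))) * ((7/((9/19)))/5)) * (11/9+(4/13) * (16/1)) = 140924/1053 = 133.83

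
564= 564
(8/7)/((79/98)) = 112/79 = 1.42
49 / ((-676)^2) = 0.00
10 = 10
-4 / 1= -4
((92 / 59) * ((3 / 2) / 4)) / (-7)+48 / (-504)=-443 / 2478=-0.18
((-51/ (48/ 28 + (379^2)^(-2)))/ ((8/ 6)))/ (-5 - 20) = 22097661199551/ 24759284257900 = 0.89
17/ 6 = 2.83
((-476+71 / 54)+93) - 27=-22069 / 54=-408.69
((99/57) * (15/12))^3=4492125/438976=10.23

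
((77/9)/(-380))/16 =-77/54720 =-0.00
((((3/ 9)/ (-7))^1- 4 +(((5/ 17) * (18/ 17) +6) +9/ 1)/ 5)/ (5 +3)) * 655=-979225/ 12138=-80.67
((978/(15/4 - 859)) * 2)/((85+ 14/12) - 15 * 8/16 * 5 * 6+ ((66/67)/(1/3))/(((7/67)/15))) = -328608/41014369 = -0.01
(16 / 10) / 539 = 8 / 2695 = 0.00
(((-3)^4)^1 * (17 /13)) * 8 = 11016 /13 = 847.38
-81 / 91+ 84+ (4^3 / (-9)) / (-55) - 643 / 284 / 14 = 2125583407 / 25585560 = 83.08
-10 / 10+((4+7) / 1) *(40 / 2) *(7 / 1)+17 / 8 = 12329 / 8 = 1541.12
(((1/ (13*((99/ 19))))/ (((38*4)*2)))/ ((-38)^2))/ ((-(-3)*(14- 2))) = 1/ 1070454528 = 0.00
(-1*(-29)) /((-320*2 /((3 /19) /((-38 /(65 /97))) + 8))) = -16242233 /44821760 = -0.36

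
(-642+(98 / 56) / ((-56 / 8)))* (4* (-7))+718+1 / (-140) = 2618139 / 140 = 18700.99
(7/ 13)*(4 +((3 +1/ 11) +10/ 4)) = 1477/ 286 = 5.16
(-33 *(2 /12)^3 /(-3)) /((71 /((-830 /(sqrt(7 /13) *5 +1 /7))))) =415415 /65653416- 1118425 *sqrt(91) /65653416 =-0.16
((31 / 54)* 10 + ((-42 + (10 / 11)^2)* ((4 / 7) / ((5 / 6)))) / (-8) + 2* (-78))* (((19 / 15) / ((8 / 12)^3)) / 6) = -318779207 / 3049200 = -104.55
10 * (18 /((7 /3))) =540 /7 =77.14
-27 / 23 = -1.17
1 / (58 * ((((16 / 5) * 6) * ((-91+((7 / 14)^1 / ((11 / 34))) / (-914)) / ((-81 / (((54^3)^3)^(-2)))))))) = 12184115620513277438405170000.00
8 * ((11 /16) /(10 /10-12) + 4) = 63 /2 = 31.50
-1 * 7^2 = -49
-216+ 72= -144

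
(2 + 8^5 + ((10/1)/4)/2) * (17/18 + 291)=9567384.38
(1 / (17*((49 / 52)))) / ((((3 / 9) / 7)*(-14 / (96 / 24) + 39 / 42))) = -0.51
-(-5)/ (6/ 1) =5/ 6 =0.83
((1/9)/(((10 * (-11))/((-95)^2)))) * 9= -1805/22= -82.05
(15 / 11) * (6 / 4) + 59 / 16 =1009 / 176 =5.73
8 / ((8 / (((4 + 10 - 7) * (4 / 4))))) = 7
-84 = -84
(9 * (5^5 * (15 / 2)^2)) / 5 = 1265625 / 4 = 316406.25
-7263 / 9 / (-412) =807 / 412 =1.96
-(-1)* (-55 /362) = -55 /362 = -0.15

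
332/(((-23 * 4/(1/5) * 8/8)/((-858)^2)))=-61101612/115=-531318.37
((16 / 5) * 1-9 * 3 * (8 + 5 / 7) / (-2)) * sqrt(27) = 25377 * sqrt(3) / 70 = 627.92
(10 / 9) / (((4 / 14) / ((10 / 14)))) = 25 / 9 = 2.78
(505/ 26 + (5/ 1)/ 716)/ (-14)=-180855/ 130312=-1.39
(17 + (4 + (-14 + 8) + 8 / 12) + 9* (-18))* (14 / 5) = -6146 / 15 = -409.73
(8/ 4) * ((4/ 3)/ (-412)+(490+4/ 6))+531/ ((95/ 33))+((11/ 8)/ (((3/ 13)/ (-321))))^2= 3659300.17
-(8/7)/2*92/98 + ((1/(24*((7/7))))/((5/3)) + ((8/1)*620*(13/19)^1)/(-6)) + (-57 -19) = -502167809/782040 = -642.13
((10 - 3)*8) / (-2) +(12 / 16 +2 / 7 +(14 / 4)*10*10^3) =979245 / 28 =34973.04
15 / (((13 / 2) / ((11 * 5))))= 1650 / 13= 126.92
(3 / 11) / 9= 1 / 33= 0.03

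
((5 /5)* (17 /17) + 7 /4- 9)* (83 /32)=-2075 /128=-16.21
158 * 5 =790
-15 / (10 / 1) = -3 / 2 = -1.50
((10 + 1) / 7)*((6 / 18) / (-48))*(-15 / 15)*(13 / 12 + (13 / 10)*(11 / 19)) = 3289 / 164160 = 0.02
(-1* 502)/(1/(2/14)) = -502/7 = -71.71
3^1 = 3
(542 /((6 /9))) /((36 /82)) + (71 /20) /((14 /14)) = 111323 /60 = 1855.38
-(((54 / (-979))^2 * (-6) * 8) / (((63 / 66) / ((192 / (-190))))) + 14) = -820147562 / 57942115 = -14.15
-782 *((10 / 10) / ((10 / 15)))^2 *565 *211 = -419517585 / 2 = -209758792.50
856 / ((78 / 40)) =17120 / 39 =438.97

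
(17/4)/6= 17/24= 0.71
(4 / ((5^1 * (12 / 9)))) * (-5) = -3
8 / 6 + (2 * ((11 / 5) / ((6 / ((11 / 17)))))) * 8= 436 / 85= 5.13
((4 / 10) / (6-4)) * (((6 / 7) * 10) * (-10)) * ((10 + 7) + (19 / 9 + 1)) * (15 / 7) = -36200 / 49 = -738.78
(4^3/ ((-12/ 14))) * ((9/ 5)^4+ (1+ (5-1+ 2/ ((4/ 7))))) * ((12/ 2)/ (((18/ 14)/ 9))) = -37235296/ 625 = -59576.47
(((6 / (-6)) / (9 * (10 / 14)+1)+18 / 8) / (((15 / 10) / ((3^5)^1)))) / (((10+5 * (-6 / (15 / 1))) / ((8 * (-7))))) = -31185 / 13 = -2398.85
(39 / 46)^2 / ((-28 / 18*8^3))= -13689 / 15167488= -0.00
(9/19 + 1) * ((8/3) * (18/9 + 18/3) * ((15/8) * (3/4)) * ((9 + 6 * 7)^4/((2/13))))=36937997460/19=1944105129.47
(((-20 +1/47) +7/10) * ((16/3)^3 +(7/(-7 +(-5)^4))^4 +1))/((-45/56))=56511603804692491/15425323342812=3663.56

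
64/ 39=1.64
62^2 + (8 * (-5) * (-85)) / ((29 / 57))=305276 / 29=10526.76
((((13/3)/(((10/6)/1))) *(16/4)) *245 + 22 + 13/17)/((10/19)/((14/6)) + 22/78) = 226687461/44761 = 5064.40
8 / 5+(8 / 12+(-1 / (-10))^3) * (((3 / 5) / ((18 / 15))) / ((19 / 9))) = 1.76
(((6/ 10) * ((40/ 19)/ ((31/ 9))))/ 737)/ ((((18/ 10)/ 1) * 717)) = 40/ 103748227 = 0.00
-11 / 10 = -1.10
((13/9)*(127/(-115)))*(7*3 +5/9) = -320294/9315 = -34.38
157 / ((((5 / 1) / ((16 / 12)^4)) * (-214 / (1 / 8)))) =-2512 / 43335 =-0.06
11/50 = 0.22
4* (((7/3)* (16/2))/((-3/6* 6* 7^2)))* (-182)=832/9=92.44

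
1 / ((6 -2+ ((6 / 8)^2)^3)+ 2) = 4096 / 25305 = 0.16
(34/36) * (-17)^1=-289/18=-16.06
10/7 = 1.43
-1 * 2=-2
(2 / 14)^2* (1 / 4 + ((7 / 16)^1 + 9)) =155 / 784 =0.20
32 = 32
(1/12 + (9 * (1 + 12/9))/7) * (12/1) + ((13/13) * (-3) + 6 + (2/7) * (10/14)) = 1970/49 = 40.20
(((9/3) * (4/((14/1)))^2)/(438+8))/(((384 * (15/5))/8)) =1/262248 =0.00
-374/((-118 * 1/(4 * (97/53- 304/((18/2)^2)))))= -6174740/253287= -24.38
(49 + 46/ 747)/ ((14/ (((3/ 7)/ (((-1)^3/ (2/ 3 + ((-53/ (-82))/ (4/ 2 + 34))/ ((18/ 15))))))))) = -442463377/ 432208224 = -1.02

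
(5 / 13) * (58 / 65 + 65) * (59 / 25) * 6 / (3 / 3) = 1516182 / 4225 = 358.86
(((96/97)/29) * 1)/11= 96/30943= 0.00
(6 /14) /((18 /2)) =1 /21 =0.05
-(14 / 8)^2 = -49 / 16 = -3.06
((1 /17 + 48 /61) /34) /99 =877 /3490542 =0.00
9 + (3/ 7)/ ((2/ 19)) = 13.07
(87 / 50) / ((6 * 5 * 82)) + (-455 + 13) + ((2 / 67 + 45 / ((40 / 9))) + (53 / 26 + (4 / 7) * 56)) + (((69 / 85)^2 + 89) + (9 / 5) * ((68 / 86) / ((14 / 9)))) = -477202707398267 / 1553232089500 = -307.23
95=95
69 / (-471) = -23 / 157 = -0.15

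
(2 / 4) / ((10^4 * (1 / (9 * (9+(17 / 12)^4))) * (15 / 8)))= 54029 / 17280000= 0.00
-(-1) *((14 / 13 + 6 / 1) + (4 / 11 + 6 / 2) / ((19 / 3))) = 20671 / 2717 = 7.61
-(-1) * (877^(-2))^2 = 1 / 591559418641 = 0.00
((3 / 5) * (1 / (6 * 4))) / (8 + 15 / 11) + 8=32971 / 4120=8.00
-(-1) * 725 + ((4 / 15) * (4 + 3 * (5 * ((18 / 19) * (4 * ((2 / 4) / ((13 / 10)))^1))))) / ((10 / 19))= 738.10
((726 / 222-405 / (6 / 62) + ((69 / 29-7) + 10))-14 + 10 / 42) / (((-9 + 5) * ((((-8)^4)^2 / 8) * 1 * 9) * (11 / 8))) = 94415801 / 2339128737792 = 0.00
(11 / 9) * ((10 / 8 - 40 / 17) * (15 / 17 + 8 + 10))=-29425 / 1156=-25.45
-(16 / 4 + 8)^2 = -144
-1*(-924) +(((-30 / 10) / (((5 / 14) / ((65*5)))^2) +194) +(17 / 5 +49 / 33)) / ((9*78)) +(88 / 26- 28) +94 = -147406472 / 57915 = -2545.22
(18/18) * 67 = 67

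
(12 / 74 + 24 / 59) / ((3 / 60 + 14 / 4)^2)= 496800 / 11004503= 0.05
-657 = -657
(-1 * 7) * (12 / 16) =-5.25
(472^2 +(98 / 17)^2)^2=4146610417872400 / 83521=49647518802.13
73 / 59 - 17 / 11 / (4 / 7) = -3809 / 2596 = -1.47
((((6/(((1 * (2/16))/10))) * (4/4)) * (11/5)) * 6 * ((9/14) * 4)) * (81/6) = 1539648/7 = 219949.71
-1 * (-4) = 4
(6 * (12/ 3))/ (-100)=-0.24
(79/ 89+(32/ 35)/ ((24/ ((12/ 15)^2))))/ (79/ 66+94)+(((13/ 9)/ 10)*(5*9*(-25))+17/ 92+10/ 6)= -21693274576763/ 135043660500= -160.64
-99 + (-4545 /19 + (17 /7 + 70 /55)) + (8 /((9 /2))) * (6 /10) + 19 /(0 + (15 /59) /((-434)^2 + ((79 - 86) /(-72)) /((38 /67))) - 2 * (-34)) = -333.16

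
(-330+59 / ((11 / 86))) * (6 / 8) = 1083 / 11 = 98.45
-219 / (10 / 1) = -219 / 10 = -21.90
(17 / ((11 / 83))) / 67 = 1411 / 737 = 1.91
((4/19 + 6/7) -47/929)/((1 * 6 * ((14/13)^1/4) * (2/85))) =46287345/1729798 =26.76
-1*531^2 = -281961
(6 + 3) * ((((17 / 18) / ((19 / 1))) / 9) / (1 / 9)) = 17 / 38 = 0.45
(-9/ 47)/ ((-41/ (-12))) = -108/ 1927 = -0.06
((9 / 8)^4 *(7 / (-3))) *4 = -14.95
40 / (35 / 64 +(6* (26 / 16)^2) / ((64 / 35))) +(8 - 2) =39022 / 3773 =10.34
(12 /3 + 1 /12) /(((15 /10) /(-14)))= -343 /9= -38.11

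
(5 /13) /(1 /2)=0.77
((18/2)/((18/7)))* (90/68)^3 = 637875/78608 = 8.11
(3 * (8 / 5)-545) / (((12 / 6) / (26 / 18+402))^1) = -9807331 / 90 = -108970.34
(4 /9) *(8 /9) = 32 /81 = 0.40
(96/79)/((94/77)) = 3696/3713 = 1.00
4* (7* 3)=84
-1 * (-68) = 68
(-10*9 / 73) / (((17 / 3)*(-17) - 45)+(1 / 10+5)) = 2700 / 298351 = 0.01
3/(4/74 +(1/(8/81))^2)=7104/242885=0.03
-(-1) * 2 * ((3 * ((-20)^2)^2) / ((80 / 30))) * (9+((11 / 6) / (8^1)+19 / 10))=4006500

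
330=330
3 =3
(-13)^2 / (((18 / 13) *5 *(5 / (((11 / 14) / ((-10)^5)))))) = -24167 / 630000000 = -0.00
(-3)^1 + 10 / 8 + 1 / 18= -61 / 36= -1.69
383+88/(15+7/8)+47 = 435.54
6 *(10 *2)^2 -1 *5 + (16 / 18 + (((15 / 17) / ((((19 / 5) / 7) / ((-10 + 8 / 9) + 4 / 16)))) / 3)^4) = 53513416191660138817 / 18281847941427456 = 2927.13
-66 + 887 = 821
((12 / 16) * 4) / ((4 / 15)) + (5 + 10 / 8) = 35 / 2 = 17.50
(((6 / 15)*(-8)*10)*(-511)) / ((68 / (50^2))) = 10220000 / 17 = 601176.47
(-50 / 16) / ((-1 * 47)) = 25 / 376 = 0.07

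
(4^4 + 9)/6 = 265/6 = 44.17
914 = 914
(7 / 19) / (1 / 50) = 350 / 19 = 18.42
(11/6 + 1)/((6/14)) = 119/18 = 6.61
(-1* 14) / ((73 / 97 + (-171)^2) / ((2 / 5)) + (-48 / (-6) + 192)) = -1358 / 7110525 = -0.00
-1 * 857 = -857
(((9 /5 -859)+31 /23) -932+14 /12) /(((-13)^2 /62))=-38217203 /58305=-655.47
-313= -313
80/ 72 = 10/ 9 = 1.11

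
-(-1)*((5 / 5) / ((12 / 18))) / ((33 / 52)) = 26 / 11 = 2.36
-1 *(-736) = 736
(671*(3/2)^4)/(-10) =-54351/160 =-339.69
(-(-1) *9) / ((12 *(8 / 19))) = 57 / 32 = 1.78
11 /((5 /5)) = 11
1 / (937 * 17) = 1 / 15929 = 0.00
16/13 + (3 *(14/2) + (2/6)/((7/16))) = 6277/273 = 22.99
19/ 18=1.06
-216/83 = -2.60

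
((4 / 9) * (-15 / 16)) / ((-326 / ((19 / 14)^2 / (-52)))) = -1805 / 39871104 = -0.00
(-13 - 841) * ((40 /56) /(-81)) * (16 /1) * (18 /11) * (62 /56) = 151280 /693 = 218.30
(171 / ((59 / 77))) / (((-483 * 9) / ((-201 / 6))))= 14003 / 8142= 1.72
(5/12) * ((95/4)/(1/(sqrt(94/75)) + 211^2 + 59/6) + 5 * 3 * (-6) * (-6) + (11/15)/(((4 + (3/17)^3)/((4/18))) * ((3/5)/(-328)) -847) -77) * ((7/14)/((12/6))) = 2313194588117990348463145/47962600410549227641056 -285 * sqrt(282)/4294691503648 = 48.23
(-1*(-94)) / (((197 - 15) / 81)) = 3807 / 91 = 41.84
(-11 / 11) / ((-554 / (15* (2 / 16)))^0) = -1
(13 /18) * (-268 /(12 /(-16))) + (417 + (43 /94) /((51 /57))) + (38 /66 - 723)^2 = 2728175811805 /5220666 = 522572.37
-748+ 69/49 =-36583/49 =-746.59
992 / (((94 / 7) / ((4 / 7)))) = 1984 / 47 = 42.21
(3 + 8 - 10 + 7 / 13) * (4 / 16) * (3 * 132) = 1980 / 13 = 152.31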